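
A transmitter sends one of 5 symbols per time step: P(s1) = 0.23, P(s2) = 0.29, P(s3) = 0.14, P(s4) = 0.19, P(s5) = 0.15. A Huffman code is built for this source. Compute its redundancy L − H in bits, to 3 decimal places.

Entropy H = −Σ p log₂ p ≈ 2.2685 bits.
Huffman merges: 7/50+3/20→29/100; 19/100+23/100→21/50; 29/100+29/100→29/50; 21/50+29/50→1. L = 229/100 ≈ 2.2900.
L − H = 2.2900 − 2.2685 = 0.022 bits.

0.022 bits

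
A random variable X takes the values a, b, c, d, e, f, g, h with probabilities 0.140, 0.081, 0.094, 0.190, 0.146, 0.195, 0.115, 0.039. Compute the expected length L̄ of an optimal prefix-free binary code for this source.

2.925 bits/symbol

Repeatedly combine the two least-probable nodes; the expected code length is the sum of the merged weights.
merge 39/1000 + 81/1000 → 3/25
merge 47/500 + 23/200 → 209/1000
merge 3/25 + 7/50 → 13/50
merge 73/500 + 19/100 → 42/125
merge 39/200 + 209/1000 → 101/250
merge 13/50 + 42/125 → 149/250
merge 101/250 + 149/250 → 1
L = 3/25 + 209/1000 + 13/50 + 42/125 + 101/250 + 149/250 + 1 = 117/40 = 2.925 bits/symbol.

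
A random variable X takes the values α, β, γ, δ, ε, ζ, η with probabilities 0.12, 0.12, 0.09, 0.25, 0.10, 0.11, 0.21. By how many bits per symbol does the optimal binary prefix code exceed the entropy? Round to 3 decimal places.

0.028 bits

Entropy H = −Σ p log₂ p ≈ 2.7021 bits.
Huffman merges: 9/100+1/10→19/100; 11/100+3/25→23/100; 3/25+19/100→31/100; 21/100+23/100→11/25; 1/4+31/100→14/25; 11/25+14/25→1. L = 273/100 ≈ 2.7300.
L − H = 2.7300 − 2.7021 = 0.028 bits.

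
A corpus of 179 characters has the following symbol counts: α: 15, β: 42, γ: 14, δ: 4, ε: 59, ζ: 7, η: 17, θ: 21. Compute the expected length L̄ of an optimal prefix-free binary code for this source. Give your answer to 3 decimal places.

2.637 bits/symbol

Probabilities are the counts divided by 179.
Repeatedly combine the two least-probable nodes; the expected code length is the sum of the merged weights.
merge 4/179 + 7/179 → 11/179
merge 11/179 + 14/179 → 25/179
merge 15/179 + 17/179 → 32/179
merge 21/179 + 25/179 → 46/179
merge 32/179 + 42/179 → 74/179
merge 46/179 + 59/179 → 105/179
merge 74/179 + 105/179 → 1
L = 11/179 + 25/179 + 32/179 + 46/179 + 74/179 + 105/179 + 1 = 472/179 ≈ 2.637 bits/symbol.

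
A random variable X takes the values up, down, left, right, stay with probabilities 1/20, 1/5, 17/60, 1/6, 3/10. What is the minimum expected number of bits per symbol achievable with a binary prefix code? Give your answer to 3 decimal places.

2.217 bits/symbol

Repeatedly combine the two least-probable nodes; the expected code length is the sum of the merged weights.
merge 1/20 + 1/6 → 13/60
merge 1/5 + 13/60 → 5/12
merge 17/60 + 3/10 → 7/12
merge 5/12 + 7/12 → 1
L = 13/60 + 5/12 + 7/12 + 1 = 133/60 ≈ 2.217 bits/symbol.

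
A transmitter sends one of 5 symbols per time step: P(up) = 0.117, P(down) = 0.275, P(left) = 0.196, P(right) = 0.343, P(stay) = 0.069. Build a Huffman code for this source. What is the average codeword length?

2.186 bits/symbol

Repeatedly combine the two least-probable nodes; the expected code length is the sum of the merged weights.
merge 69/1000 + 117/1000 → 93/500
merge 93/500 + 49/250 → 191/500
merge 11/40 + 343/1000 → 309/500
merge 191/500 + 309/500 → 1
L = 93/500 + 191/500 + 309/500 + 1 = 1093/500 = 2.186 bits/symbol.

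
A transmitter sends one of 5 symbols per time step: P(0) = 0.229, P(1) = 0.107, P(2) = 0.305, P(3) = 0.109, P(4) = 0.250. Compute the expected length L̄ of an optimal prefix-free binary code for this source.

Repeatedly combine the two least-probable nodes; the expected code length is the sum of the merged weights.
merge 107/1000 + 109/1000 → 27/125
merge 27/125 + 229/1000 → 89/200
merge 1/4 + 61/200 → 111/200
merge 89/200 + 111/200 → 1
L = 27/125 + 89/200 + 111/200 + 1 = 277/125 = 2.216 bits/symbol.

2.216 bits/symbol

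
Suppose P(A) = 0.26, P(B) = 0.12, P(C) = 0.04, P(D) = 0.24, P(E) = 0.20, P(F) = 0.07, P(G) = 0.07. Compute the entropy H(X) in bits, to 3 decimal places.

H = −Σ pᵢ log₂ pᵢ.
−0.26·log₂(0.26) = 0.5053
−0.12·log₂(0.12) = 0.3671
−0.04·log₂(0.04) = 0.1858
−0.24·log₂(0.24) = 0.4941
−0.20·log₂(0.20) = 0.4644
−0.07·log₂(0.07) = 0.2686
−0.07·log₂(0.07) = 0.2686
Sum ≈ 2.5537 → 2.554 bits.

2.554 bits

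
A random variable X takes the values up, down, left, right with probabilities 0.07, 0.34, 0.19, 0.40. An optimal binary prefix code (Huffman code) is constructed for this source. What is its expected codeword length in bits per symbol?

Repeatedly combine the two least-probable nodes; the expected code length is the sum of the merged weights.
merge 7/100 + 19/100 → 13/50
merge 13/50 + 17/50 → 3/5
merge 2/5 + 3/5 → 1
L = 13/50 + 3/5 + 1 = 93/50 = 1.86 bits/symbol.

1.86 bits/symbol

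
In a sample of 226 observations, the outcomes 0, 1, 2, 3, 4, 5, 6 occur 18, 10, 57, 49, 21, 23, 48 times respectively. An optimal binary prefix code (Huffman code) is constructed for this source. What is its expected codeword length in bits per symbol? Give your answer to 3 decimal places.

Probabilities are the counts divided by 226.
Repeatedly combine the two least-probable nodes; the expected code length is the sum of the merged weights.
merge 5/113 + 9/113 → 14/113
merge 21/226 + 23/226 → 22/113
merge 14/113 + 22/113 → 36/113
merge 24/113 + 49/226 → 97/226
merge 57/226 + 36/113 → 129/226
merge 97/226 + 129/226 → 1
L = 14/113 + 22/113 + 36/113 + 97/226 + 129/226 + 1 = 298/113 ≈ 2.637 bits/symbol.

2.637 bits/symbol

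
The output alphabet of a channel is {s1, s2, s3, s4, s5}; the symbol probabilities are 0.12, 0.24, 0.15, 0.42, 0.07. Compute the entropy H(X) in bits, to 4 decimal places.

2.0659 bits

H = −Σ pᵢ log₂ pᵢ.
−0.12·log₂(0.12) = 0.3671
−0.24·log₂(0.24) = 0.4941
−0.15·log₂(0.15) = 0.4105
−0.42·log₂(0.42) = 0.5256
−0.07·log₂(0.07) = 0.2686
Sum ≈ 2.0659 → 2.0659 bits.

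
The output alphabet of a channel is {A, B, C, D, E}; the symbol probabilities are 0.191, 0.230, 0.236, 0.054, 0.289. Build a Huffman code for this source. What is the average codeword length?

2.245 bits/symbol

Repeatedly combine the two least-probable nodes; the expected code length is the sum of the merged weights.
merge 27/500 + 191/1000 → 49/200
merge 23/100 + 59/250 → 233/500
merge 49/200 + 289/1000 → 267/500
merge 233/500 + 267/500 → 1
L = 49/200 + 233/500 + 267/500 + 1 = 449/200 = 2.245 bits/symbol.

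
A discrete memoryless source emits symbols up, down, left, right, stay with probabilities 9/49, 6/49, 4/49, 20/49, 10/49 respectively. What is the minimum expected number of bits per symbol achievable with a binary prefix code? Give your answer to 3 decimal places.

2.184 bits/symbol

Repeatedly combine the two least-probable nodes; the expected code length is the sum of the merged weights.
merge 4/49 + 6/49 → 10/49
merge 9/49 + 10/49 → 19/49
merge 10/49 + 19/49 → 29/49
merge 20/49 + 29/49 → 1
L = 10/49 + 19/49 + 29/49 + 1 = 107/49 ≈ 2.184 bits/symbol.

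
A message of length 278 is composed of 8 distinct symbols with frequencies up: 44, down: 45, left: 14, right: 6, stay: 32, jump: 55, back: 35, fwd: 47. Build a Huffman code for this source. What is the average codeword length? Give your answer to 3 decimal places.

2.874 bits/symbol

Probabilities are the counts divided by 278.
Repeatedly combine the two least-probable nodes; the expected code length is the sum of the merged weights.
merge 3/139 + 7/139 → 10/139
merge 10/139 + 16/139 → 26/139
merge 35/278 + 22/139 → 79/278
merge 45/278 + 47/278 → 46/139
merge 26/139 + 55/278 → 107/278
merge 79/278 + 46/139 → 171/278
merge 107/278 + 171/278 → 1
L = 10/139 + 26/139 + 79/278 + 46/139 + 107/278 + 171/278 + 1 = 799/278 ≈ 2.874 bits/symbol.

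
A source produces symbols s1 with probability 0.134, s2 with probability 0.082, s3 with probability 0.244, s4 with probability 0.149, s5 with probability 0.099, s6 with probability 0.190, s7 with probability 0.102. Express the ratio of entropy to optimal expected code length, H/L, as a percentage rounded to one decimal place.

98.7%

Entropy H = −Σ p log₂ p ≈ 2.7117 bits.
Huffman merges: 41/500+99/1000→181/1000; 51/500+67/500→59/250; 149/1000+181/1000→33/100; 19/100+59/250→213/500; 61/250+33/100→287/500; 213/500+287/500→1. L = 2747/1000 ≈ 2.7470.
Efficiency = H/L = 2.7117/2.7470 = 98.7%.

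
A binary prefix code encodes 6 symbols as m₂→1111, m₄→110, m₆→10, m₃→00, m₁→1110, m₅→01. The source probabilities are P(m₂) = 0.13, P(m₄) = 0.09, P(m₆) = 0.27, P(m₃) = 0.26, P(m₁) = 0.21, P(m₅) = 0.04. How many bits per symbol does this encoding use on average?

L̄ = Σ pᵢ·ℓᵢ = 0.13·4 + 0.09·3 + 0.27·2 + 0.26·2 + 0.21·4 + 0.04·2 = 2.77 bits/symbol.

2.77 bits/symbol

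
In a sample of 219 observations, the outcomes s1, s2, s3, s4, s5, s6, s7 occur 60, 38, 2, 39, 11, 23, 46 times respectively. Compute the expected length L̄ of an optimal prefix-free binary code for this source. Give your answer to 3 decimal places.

Probabilities are the counts divided by 219.
Repeatedly combine the two least-probable nodes; the expected code length is the sum of the merged weights.
merge 2/219 + 11/219 → 13/219
merge 13/219 + 23/219 → 12/73
merge 12/73 + 38/219 → 74/219
merge 13/73 + 46/219 → 85/219
merge 20/73 + 74/219 → 134/219
merge 85/219 + 134/219 → 1
L = 13/219 + 12/73 + 74/219 + 85/219 + 134/219 + 1 = 187/73 ≈ 2.562 bits/symbol.

2.562 bits/symbol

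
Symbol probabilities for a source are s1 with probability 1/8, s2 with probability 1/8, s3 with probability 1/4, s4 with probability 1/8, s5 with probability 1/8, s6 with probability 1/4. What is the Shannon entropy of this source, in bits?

Each probability is a power of 1/2, so log₂(1/p) is an integer.
H = Σ p·log₂(1/p) = 1/8·3 + 1/8·3 + 1/4·2 + 1/8·3 + 1/8·3 + 1/4·2 = 2.5 bits.

2.5 bits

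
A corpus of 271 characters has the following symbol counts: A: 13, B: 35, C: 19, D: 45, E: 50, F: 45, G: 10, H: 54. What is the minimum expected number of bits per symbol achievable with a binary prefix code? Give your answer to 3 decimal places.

Probabilities are the counts divided by 271.
Repeatedly combine the two least-probable nodes; the expected code length is the sum of the merged weights.
merge 10/271 + 13/271 → 23/271
merge 19/271 + 23/271 → 42/271
merge 35/271 + 42/271 → 77/271
merge 45/271 + 45/271 → 90/271
merge 50/271 + 54/271 → 104/271
merge 77/271 + 90/271 → 167/271
merge 104/271 + 167/271 → 1
L = 23/271 + 42/271 + 77/271 + 90/271 + 104/271 + 167/271 + 1 = 774/271 ≈ 2.856 bits/symbol.

2.856 bits/symbol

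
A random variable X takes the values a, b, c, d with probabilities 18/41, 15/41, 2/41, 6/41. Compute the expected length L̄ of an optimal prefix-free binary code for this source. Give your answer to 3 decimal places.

Repeatedly combine the two least-probable nodes; the expected code length is the sum of the merged weights.
merge 2/41 + 6/41 → 8/41
merge 8/41 + 15/41 → 23/41
merge 18/41 + 23/41 → 1
L = 8/41 + 23/41 + 1 = 72/41 ≈ 1.756 bits/symbol.

1.756 bits/symbol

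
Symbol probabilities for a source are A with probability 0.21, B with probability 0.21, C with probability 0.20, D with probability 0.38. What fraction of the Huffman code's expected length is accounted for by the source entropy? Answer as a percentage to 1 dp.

Entropy H = −Σ p log₂ p ≈ 1.9405 bits.
Huffman merges: 1/5+21/100→41/100; 21/100+19/50→59/100; 41/100+59/100→1. L = 2 ≈ 2.0000.
Efficiency = H/L = 1.9405/2.0000 = 97.0%.

97.0%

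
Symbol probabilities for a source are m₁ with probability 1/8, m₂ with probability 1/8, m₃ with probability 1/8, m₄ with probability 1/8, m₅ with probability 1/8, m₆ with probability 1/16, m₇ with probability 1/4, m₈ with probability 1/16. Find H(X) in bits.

2.875 bits

Each probability is a power of 1/2, so log₂(1/p) is an integer.
H = Σ p·log₂(1/p) = 1/8·3 + 1/8·3 + 1/8·3 + 1/8·3 + 1/8·3 + 1/16·4 + 1/4·2 + 1/16·4 = 2.875 bits.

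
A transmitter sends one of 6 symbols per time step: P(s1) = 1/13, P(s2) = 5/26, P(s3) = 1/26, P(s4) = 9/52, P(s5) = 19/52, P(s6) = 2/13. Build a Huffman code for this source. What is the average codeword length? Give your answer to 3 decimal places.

Repeatedly combine the two least-probable nodes; the expected code length is the sum of the merged weights.
merge 1/26 + 1/13 → 3/26
merge 3/26 + 2/13 → 7/26
merge 9/52 + 5/26 → 19/52
merge 7/26 + 19/52 → 33/52
merge 19/52 + 33/52 → 1
L = 3/26 + 7/26 + 19/52 + 33/52 + 1 = 31/13 ≈ 2.385 bits/symbol.

2.385 bits/symbol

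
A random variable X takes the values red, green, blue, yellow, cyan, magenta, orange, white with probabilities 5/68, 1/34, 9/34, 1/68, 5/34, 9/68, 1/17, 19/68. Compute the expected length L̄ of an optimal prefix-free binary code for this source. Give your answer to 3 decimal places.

2.603 bits/symbol

Repeatedly combine the two least-probable nodes; the expected code length is the sum of the merged weights.
merge 1/68 + 1/34 → 3/68
merge 3/68 + 1/17 → 7/68
merge 5/68 + 7/68 → 3/17
merge 9/68 + 5/34 → 19/68
merge 3/17 + 9/34 → 15/34
merge 19/68 + 19/68 → 19/34
merge 15/34 + 19/34 → 1
L = 3/68 + 7/68 + 3/17 + 19/68 + 15/34 + 19/34 + 1 = 177/68 ≈ 2.603 bits/symbol.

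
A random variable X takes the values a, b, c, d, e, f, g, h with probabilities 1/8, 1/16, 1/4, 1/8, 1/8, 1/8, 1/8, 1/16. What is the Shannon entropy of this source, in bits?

2.875 bits

Each probability is a power of 1/2, so log₂(1/p) is an integer.
H = Σ p·log₂(1/p) = 1/8·3 + 1/16·4 + 1/4·2 + 1/8·3 + 1/8·3 + 1/8·3 + 1/8·3 + 1/16·4 = 2.875 bits.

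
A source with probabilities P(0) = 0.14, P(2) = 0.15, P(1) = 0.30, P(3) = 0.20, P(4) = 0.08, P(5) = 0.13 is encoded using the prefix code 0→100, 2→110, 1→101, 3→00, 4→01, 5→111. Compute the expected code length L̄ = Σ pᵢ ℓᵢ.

2.72 bits/symbol

L̄ = Σ pᵢ·ℓᵢ = 0.14·3 + 0.15·3 + 0.30·3 + 0.20·2 + 0.08·2 + 0.13·3 = 2.72 bits/symbol.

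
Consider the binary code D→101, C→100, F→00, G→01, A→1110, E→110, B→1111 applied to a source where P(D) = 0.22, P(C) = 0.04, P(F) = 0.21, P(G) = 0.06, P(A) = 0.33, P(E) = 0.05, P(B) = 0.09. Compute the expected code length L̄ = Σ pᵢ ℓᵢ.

L̄ = Σ pᵢ·ℓᵢ = 0.22·3 + 0.04·3 + 0.21·2 + 0.06·2 + 0.33·4 + 0.05·3 + 0.09·4 = 3.15 bits/symbol.

3.15 bits/symbol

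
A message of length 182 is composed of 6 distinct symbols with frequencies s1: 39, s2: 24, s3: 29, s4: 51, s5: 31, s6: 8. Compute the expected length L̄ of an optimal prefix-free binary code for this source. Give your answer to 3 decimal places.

2.505 bits/symbol

Probabilities are the counts divided by 182.
Repeatedly combine the two least-probable nodes; the expected code length is the sum of the merged weights.
merge 4/91 + 12/91 → 16/91
merge 29/182 + 31/182 → 30/91
merge 16/91 + 3/14 → 71/182
merge 51/182 + 30/91 → 111/182
merge 71/182 + 111/182 → 1
L = 16/91 + 30/91 + 71/182 + 111/182 + 1 = 228/91 ≈ 2.505 bits/symbol.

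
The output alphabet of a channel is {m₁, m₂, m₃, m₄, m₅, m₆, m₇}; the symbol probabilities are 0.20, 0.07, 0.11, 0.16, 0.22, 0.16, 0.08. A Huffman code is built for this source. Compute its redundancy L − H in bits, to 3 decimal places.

0.029 bits

Entropy H = −Σ p log₂ p ≈ 2.7013 bits.
Huffman merges: 7/100+2/25→3/20; 11/100+3/20→13/50; 4/25+4/25→8/25; 1/5+11/50→21/50; 13/50+8/25→29/50; 21/50+29/50→1. L = 273/100 ≈ 2.7300.
L − H = 2.7300 − 2.7013 = 0.029 bits.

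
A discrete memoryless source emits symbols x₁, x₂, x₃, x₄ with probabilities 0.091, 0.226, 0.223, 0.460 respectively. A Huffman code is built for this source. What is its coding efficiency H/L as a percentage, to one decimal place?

97.0%

Entropy H = −Σ p log₂ p ≈ 1.7977 bits.
Huffman merges: 91/1000+223/1000→157/500; 113/500+157/500→27/50; 23/50+27/50→1. L = 927/500 ≈ 1.8540.
Efficiency = H/L = 1.7977/1.8540 = 97.0%.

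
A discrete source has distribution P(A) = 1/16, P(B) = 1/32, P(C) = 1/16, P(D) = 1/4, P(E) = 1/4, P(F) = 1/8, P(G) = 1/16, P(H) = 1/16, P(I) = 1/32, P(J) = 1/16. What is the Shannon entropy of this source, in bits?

Each probability is a power of 1/2, so log₂(1/p) is an integer.
H = Σ p·log₂(1/p) = 1/16·4 + 1/32·5 + 1/16·4 + 1/4·2 + 1/4·2 + 1/8·3 + 1/16·4 + 1/16·4 + 1/32·5 + 1/16·4 = 2.9375 bits.

2.9375 bits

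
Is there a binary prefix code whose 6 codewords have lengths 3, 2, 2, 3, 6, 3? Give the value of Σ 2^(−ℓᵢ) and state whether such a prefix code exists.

With common denominator 2^6 = 64: Σ 2^(−ℓᵢ) = 8/64 + 16/64 + 16/64 + 8/64 + 1/64 + 8/64 = 57/64 = 0.890625.
Kraft's inequality requires Σ ≤ 1; here Σ = 0.890625 ≤ 1, so such a prefix code exists.

0.890625; yes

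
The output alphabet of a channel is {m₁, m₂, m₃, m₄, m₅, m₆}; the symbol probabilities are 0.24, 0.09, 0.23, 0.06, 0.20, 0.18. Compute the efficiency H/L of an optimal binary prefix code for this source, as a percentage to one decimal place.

Entropy H = −Σ p log₂ p ≈ 2.4477 bits.
Huffman merges: 3/50+9/100→3/20; 3/20+9/50→33/100; 1/5+23/100→43/100; 6/25+33/100→57/100; 43/100+57/100→1. L = 62/25 ≈ 2.4800.
Efficiency = H/L = 2.4477/2.4800 = 98.7%.

98.7%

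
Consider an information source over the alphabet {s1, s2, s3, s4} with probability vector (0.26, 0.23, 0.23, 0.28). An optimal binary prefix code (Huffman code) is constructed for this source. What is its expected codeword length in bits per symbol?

Repeatedly combine the two least-probable nodes; the expected code length is the sum of the merged weights.
merge 23/100 + 23/100 → 23/50
merge 13/50 + 7/25 → 27/50
merge 23/50 + 27/50 → 1
L = 23/50 + 27/50 + 1 = 2 bits/symbol.

2 bits/symbol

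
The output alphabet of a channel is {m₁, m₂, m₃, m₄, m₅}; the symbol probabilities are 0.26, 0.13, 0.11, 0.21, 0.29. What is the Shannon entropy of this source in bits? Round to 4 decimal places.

2.2289 bits

H = −Σ pᵢ log₂ pᵢ.
−0.26·log₂(0.26) = 0.5053
−0.13·log₂(0.13) = 0.3826
−0.11·log₂(0.11) = 0.3503
−0.21·log₂(0.21) = 0.4728
−0.29·log₂(0.29) = 0.5179
Sum ≈ 2.2289 → 2.2289 bits.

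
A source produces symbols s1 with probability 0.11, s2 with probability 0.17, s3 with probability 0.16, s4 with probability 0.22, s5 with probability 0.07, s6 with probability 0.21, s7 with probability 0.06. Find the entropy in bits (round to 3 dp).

2.673 bits

H = −Σ pᵢ log₂ pᵢ.
−0.11·log₂(0.11) = 0.3503
−0.17·log₂(0.17) = 0.4346
−0.16·log₂(0.16) = 0.4230
−0.22·log₂(0.22) = 0.4806
−0.07·log₂(0.07) = 0.2686
−0.21·log₂(0.21) = 0.4728
−0.06·log₂(0.06) = 0.2435
Sum ≈ 2.6734 → 2.673 bits.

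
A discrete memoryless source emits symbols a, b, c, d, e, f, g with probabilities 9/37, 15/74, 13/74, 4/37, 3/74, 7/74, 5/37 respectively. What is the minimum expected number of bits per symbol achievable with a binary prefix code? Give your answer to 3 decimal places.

Repeatedly combine the two least-probable nodes; the expected code length is the sum of the merged weights.
merge 3/74 + 7/74 → 5/37
merge 4/37 + 5/37 → 9/37
merge 5/37 + 13/74 → 23/74
merge 15/74 + 9/37 → 33/74
merge 9/37 + 23/74 → 41/74
merge 33/74 + 41/74 → 1
L = 5/37 + 9/37 + 23/74 + 33/74 + 41/74 + 1 = 199/74 ≈ 2.689 bits/symbol.

2.689 bits/symbol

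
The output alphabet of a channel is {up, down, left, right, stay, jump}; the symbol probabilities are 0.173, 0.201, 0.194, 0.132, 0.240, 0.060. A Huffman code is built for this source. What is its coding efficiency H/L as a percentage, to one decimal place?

97.2%

Entropy H = −Σ p log₂ p ≈ 2.4854 bits.
Huffman merges: 3/50+33/250→24/125; 173/1000+24/125→73/200; 97/500+201/1000→79/200; 6/25+73/200→121/200; 79/200+121/200→1. L = 2557/1000 ≈ 2.5570.
Efficiency = H/L = 2.4854/2.5570 = 97.2%.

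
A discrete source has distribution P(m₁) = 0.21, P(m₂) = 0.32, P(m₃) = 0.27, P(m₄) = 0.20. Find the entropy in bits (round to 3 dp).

H = −Σ pᵢ log₂ pᵢ.
−0.21·log₂(0.21) = 0.4728
−0.32·log₂(0.32) = 0.5260
−0.27·log₂(0.27) = 0.5100
−0.20·log₂(0.20) = 0.4644
Sum ≈ 1.9733 → 1.973 bits.

1.973 bits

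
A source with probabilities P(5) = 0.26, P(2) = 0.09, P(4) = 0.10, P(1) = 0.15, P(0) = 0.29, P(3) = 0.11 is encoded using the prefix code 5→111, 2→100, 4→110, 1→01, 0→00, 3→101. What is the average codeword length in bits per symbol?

2.56 bits/symbol

L̄ = Σ pᵢ·ℓᵢ = 0.26·3 + 0.09·3 + 0.10·3 + 0.15·2 + 0.29·2 + 0.11·3 = 2.56 bits/symbol.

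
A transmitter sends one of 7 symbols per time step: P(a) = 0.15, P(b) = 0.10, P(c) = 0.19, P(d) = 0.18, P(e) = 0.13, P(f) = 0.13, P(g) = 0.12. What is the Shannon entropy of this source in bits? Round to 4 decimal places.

H = −Σ pᵢ log₂ pᵢ.
−0.15·log₂(0.15) = 0.4105
−0.10·log₂(0.10) = 0.3322
−0.19·log₂(0.19) = 0.4552
−0.18·log₂(0.18) = 0.4453
−0.13·log₂(0.13) = 0.3826
−0.13·log₂(0.13) = 0.3826
−0.12·log₂(0.12) = 0.3671
Sum ≈ 2.7756 → 2.7756 bits.

2.7756 bits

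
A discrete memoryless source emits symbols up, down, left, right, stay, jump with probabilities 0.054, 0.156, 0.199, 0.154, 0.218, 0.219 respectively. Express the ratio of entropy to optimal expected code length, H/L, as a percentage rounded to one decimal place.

Entropy H = −Σ p log₂ p ≈ 2.4836 bits.
Huffman merges: 27/500+77/500→26/125; 39/250+199/1000→71/200; 26/125+109/500→213/500; 219/1000+71/200→287/500; 213/500+287/500→1. L = 2563/1000 ≈ 2.5630.
Efficiency = H/L = 2.4836/2.5630 = 96.9%.

96.9%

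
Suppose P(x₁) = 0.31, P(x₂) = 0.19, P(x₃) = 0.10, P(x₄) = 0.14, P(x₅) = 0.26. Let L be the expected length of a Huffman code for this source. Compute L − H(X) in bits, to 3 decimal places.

Entropy H = −Σ p log₂ p ≈ 2.2136 bits.
Huffman merges: 1/10+7/50→6/25; 19/100+6/25→43/100; 13/50+31/100→57/100; 43/100+57/100→1. L = 56/25 ≈ 2.2400.
L − H = 2.2400 − 2.2136 = 0.026 bits.

0.026 bits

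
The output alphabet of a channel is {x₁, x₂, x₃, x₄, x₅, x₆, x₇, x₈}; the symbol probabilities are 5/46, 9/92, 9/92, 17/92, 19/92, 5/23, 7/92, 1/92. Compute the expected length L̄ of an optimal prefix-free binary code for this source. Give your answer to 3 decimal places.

2.848 bits/symbol

Repeatedly combine the two least-probable nodes; the expected code length is the sum of the merged weights.
merge 1/92 + 7/92 → 2/23
merge 2/23 + 9/92 → 17/92
merge 9/92 + 5/46 → 19/92
merge 17/92 + 17/92 → 17/46
merge 19/92 + 19/92 → 19/46
merge 5/23 + 17/46 → 27/46
merge 19/46 + 27/46 → 1
L = 2/23 + 17/92 + 19/92 + 17/46 + 19/46 + 27/46 + 1 = 131/46 ≈ 2.848 bits/symbol.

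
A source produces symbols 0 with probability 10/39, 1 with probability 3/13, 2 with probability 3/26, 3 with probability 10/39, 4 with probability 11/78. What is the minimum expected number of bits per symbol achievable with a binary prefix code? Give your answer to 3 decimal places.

Repeatedly combine the two least-probable nodes; the expected code length is the sum of the merged weights.
merge 3/26 + 11/78 → 10/39
merge 3/13 + 10/39 → 19/39
merge 10/39 + 10/39 → 20/39
merge 19/39 + 20/39 → 1
L = 10/39 + 19/39 + 20/39 + 1 = 88/39 ≈ 2.256 bits/symbol.

2.256 bits/symbol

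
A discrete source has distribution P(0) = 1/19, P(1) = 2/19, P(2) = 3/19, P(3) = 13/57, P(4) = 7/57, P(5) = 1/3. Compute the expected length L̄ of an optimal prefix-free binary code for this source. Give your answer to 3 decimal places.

Repeatedly combine the two least-probable nodes; the expected code length is the sum of the merged weights.
merge 1/19 + 2/19 → 3/19
merge 7/57 + 3/19 → 16/57
merge 3/19 + 13/57 → 22/57
merge 16/57 + 1/3 → 35/57
merge 22/57 + 35/57 → 1
L = 3/19 + 16/57 + 22/57 + 35/57 + 1 = 139/57 ≈ 2.439 bits/symbol.

2.439 bits/symbol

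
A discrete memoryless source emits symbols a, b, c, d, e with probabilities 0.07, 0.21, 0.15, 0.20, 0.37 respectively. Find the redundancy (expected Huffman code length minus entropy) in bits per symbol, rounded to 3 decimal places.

Entropy H = −Σ p log₂ p ≈ 2.1470 bits.
Huffman merges: 7/100+3/20→11/50; 1/5+21/100→41/100; 11/50+37/100→59/100; 41/100+59/100→1. L = 111/50 ≈ 2.2200.
L − H = 2.2200 − 2.1470 = 0.073 bits.

0.073 bits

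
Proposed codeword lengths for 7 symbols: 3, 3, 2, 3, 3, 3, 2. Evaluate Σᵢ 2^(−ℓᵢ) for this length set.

1.125

With common denominator 2^3 = 8: Σ 2^(−ℓᵢ) = 1/8 + 1/8 + 2/8 + 1/8 + 1/8 + 1/8 + 2/8 = 9/8 = 1.125.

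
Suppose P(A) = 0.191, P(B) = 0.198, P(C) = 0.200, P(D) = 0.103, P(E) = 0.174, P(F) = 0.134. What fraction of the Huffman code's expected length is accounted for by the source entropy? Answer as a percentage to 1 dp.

Entropy H = −Σ p log₂ p ≈ 2.5485 bits.
Huffman merges: 103/1000+67/500→237/1000; 87/500+191/1000→73/200; 99/500+1/5→199/500; 237/1000+73/200→301/500; 199/500+301/500→1. L = 1301/500 ≈ 2.6020.
Efficiency = H/L = 2.5485/2.6020 = 97.9%.

97.9%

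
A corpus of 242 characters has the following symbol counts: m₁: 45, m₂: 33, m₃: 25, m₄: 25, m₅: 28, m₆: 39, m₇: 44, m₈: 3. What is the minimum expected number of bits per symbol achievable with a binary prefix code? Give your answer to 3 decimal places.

2.930 bits/symbol

Probabilities are the counts divided by 242.
Repeatedly combine the two least-probable nodes; the expected code length is the sum of the merged weights.
merge 3/242 + 25/242 → 14/121
merge 25/242 + 14/121 → 53/242
merge 14/121 + 3/22 → 61/242
merge 39/242 + 2/11 → 83/242
merge 45/242 + 53/242 → 49/121
merge 61/242 + 83/242 → 72/121
merge 49/121 + 72/121 → 1
L = 14/121 + 53/242 + 61/242 + 83/242 + 49/121 + 72/121 + 1 = 709/242 ≈ 2.930 bits/symbol.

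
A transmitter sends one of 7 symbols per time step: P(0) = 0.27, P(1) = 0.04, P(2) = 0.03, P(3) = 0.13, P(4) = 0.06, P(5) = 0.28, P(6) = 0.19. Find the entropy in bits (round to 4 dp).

H = −Σ pᵢ log₂ pᵢ.
−0.27·log₂(0.27) = 0.5100
−0.04·log₂(0.04) = 0.1858
−0.03·log₂(0.03) = 0.1518
−0.13·log₂(0.13) = 0.3826
−0.06·log₂(0.06) = 0.2435
−0.28·log₂(0.28) = 0.5142
−0.19·log₂(0.19) = 0.4552
Sum ≈ 2.4432 → 2.4432 bits.

2.4432 bits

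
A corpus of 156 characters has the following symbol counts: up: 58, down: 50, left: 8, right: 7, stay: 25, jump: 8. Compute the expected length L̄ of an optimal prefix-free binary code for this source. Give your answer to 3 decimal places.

Probabilities are the counts divided by 156.
Repeatedly combine the two least-probable nodes; the expected code length is the sum of the merged weights.
merge 7/156 + 2/39 → 5/52
merge 2/39 + 5/52 → 23/156
merge 23/156 + 25/156 → 4/13
merge 4/13 + 25/78 → 49/78
merge 29/78 + 49/78 → 1
L = 5/52 + 23/156 + 4/13 + 49/78 + 1 = 85/39 ≈ 2.179 bits/symbol.

2.179 bits/symbol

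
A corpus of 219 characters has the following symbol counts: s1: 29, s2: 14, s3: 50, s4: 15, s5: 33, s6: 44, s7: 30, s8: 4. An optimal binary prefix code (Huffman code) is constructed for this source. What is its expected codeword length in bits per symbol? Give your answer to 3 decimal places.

2.804 bits/symbol

Probabilities are the counts divided by 219.
Repeatedly combine the two least-probable nodes; the expected code length is the sum of the merged weights.
merge 4/219 + 14/219 → 6/73
merge 5/73 + 6/73 → 11/73
merge 29/219 + 10/73 → 59/219
merge 11/73 + 11/73 → 22/73
merge 44/219 + 50/219 → 94/219
merge 59/219 + 22/73 → 125/219
merge 94/219 + 125/219 → 1
L = 6/73 + 11/73 + 59/219 + 22/73 + 94/219 + 125/219 + 1 = 614/219 ≈ 2.804 bits/symbol.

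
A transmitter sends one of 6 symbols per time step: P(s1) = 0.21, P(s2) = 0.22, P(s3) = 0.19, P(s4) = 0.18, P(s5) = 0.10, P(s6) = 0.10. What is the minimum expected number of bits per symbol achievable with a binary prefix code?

Repeatedly combine the two least-probable nodes; the expected code length is the sum of the merged weights.
merge 1/10 + 1/10 → 1/5
merge 9/50 + 19/100 → 37/100
merge 1/5 + 21/100 → 41/100
merge 11/50 + 37/100 → 59/100
merge 41/100 + 59/100 → 1
L = 1/5 + 37/100 + 41/100 + 59/100 + 1 = 257/100 = 2.57 bits/symbol.

2.57 bits/symbol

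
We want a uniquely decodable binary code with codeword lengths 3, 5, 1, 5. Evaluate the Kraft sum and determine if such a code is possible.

With common denominator 2^5 = 32: Σ 2^(−ℓᵢ) = 4/32 + 1/32 + 16/32 + 1/32 = 22/32 = 0.6875.
Kraft's inequality requires Σ ≤ 1; here Σ = 0.6875 ≤ 1, so such a prefix code exists.

0.6875; yes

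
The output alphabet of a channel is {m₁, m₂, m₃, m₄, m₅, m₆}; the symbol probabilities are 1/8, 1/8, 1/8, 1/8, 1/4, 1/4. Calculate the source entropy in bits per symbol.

Each probability is a power of 1/2, so log₂(1/p) is an integer.
H = Σ p·log₂(1/p) = 1/8·3 + 1/8·3 + 1/8·3 + 1/8·3 + 1/4·2 + 1/4·2 = 2.5 bits.

2.5 bits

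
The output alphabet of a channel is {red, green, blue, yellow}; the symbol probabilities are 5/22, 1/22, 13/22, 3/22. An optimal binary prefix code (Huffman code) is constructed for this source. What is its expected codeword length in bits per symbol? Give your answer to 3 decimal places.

1.591 bits/symbol

Repeatedly combine the two least-probable nodes; the expected code length is the sum of the merged weights.
merge 1/22 + 3/22 → 2/11
merge 2/11 + 5/22 → 9/22
merge 9/22 + 13/22 → 1
L = 2/11 + 9/22 + 1 = 35/22 ≈ 1.591 bits/symbol.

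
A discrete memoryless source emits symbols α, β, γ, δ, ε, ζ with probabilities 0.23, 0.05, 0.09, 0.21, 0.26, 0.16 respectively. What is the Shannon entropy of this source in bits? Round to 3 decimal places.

2.418 bits

H = −Σ pᵢ log₂ pᵢ.
−0.23·log₂(0.23) = 0.4877
−0.05·log₂(0.05) = 0.2161
−0.09·log₂(0.09) = 0.3127
−0.21·log₂(0.21) = 0.4728
−0.26·log₂(0.26) = 0.5053
−0.16·log₂(0.16) = 0.4230
Sum ≈ 2.4175 → 2.418 bits.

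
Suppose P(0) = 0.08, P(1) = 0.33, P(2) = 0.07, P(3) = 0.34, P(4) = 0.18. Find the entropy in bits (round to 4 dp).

H = −Σ pᵢ log₂ pᵢ.
−0.08·log₂(0.08) = 0.2915
−0.33·log₂(0.33) = 0.5278
−0.07·log₂(0.07) = 0.2686
−0.34·log₂(0.34) = 0.5292
−0.18·log₂(0.18) = 0.4453
Sum ≈ 2.0624 → 2.0624 bits.

2.0624 bits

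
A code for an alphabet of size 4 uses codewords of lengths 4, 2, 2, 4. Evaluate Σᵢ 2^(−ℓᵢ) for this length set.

With common denominator 2^4 = 16: Σ 2^(−ℓᵢ) = 1/16 + 4/16 + 4/16 + 1/16 = 10/16 = 0.625.

0.625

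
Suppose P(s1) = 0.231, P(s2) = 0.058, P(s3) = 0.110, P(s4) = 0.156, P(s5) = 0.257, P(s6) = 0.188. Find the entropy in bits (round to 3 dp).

H = −Σ pᵢ log₂ pᵢ.
−0.231·log₂(0.231) = 0.4883
−0.058·log₂(0.058) = 0.2383
−0.110·log₂(0.110) = 0.3503
−0.156·log₂(0.156) = 0.4181
−0.257·log₂(0.257) = 0.5038
−0.188·log₂(0.188) = 0.4533
Sum ≈ 2.4521 → 2.452 bits.

2.452 bits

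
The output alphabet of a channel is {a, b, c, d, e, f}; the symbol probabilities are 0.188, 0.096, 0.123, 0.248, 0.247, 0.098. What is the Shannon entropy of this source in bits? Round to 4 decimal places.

H = −Σ pᵢ log₂ pᵢ.
−0.188·log₂(0.188) = 0.4533
−0.096·log₂(0.096) = 0.3246
−0.123·log₂(0.123) = 0.3719
−0.248·log₂(0.248) = 0.4989
−0.247·log₂(0.247) = 0.4983
−0.098·log₂(0.098) = 0.3284
Sum ≈ 2.4753 → 2.4753 bits.

2.4753 bits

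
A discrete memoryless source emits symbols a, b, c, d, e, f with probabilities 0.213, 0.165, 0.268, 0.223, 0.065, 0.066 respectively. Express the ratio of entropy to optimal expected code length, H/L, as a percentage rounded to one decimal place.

Entropy H = −Σ p log₂ p ≈ 2.4112 bits.
Huffman merges: 13/200+33/500→131/1000; 131/1000+33/200→37/125; 213/1000+223/1000→109/250; 67/250+37/125→141/250; 109/250+141/250→1. L = 2427/1000 ≈ 2.4270.
Efficiency = H/L = 2.4112/2.4270 = 99.3%.

99.3%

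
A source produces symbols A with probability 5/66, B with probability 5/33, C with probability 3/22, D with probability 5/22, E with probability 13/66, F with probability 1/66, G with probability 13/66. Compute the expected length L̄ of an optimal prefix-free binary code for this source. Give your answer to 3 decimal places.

Repeatedly combine the two least-probable nodes; the expected code length is the sum of the merged weights.
merge 1/66 + 5/66 → 1/11
merge 1/11 + 3/22 → 5/22
merge 5/33 + 13/66 → 23/66
merge 13/66 + 5/22 → 14/33
merge 5/22 + 23/66 → 19/33
merge 14/33 + 19/33 → 1
L = 1/11 + 5/22 + 23/66 + 14/33 + 19/33 + 1 = 8/3 ≈ 2.667 bits/symbol.

2.667 bits/symbol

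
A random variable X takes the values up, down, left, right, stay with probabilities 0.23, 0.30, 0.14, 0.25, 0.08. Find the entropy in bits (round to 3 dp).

H = −Σ pᵢ log₂ pᵢ.
−0.23·log₂(0.23) = 0.4877
−0.30·log₂(0.30) = 0.5211
−0.14·log₂(0.14) = 0.3971
−0.25·log₂(0.25) = 0.5000
−0.08·log₂(0.08) = 0.2915
Sum ≈ 2.1974 → 2.197 bits.

2.197 bits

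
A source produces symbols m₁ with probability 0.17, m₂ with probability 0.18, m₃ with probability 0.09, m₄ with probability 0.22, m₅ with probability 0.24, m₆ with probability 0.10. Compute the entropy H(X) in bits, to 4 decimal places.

2.4994 bits

H = −Σ pᵢ log₂ pᵢ.
−0.17·log₂(0.17) = 0.4346
−0.18·log₂(0.18) = 0.4453
−0.09·log₂(0.09) = 0.3127
−0.22·log₂(0.22) = 0.4806
−0.24·log₂(0.24) = 0.4941
−0.10·log₂(0.10) = 0.3322
Sum ≈ 2.4994 → 2.4994 bits.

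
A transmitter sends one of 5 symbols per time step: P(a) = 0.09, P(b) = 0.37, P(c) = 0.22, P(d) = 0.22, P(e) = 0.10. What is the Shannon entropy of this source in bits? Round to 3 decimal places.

H = −Σ pᵢ log₂ pᵢ.
−0.09·log₂(0.09) = 0.3127
−0.37·log₂(0.37) = 0.5307
−0.22·log₂(0.22) = 0.4806
−0.22·log₂(0.22) = 0.4806
−0.10·log₂(0.10) = 0.3322
Sum ≈ 2.1367 → 2.137 bits.

2.137 bits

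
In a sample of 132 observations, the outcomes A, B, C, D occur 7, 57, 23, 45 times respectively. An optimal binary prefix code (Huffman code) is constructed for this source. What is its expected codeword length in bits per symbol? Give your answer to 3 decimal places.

Probabilities are the counts divided by 132.
Repeatedly combine the two least-probable nodes; the expected code length is the sum of the merged weights.
merge 7/132 + 23/132 → 5/22
merge 5/22 + 15/44 → 25/44
merge 19/44 + 25/44 → 1
L = 5/22 + 25/44 + 1 = 79/44 ≈ 1.795 bits/symbol.

1.795 bits/symbol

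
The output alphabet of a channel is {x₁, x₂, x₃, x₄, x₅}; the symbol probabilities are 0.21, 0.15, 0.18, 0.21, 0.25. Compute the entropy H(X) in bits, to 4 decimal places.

H = −Σ pᵢ log₂ pᵢ.
−0.21·log₂(0.21) = 0.4728
−0.15·log₂(0.15) = 0.4105
−0.18·log₂(0.18) = 0.4453
−0.21·log₂(0.21) = 0.4728
−0.25·log₂(0.25) = 0.5000
Sum ≈ 2.3015 → 2.3015 bits.

2.3015 bits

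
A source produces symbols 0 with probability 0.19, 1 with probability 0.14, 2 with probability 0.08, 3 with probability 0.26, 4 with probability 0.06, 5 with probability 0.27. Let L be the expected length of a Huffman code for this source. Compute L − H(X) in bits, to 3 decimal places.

0.017 bits

Entropy H = −Σ p log₂ p ≈ 2.4027 bits.
Huffman merges: 3/50+2/25→7/50; 7/50+7/50→7/25; 19/100+13/50→9/20; 27/100+7/25→11/20; 9/20+11/20→1. L = 121/50 ≈ 2.4200.
L − H = 2.4200 − 2.4027 = 0.017 bits.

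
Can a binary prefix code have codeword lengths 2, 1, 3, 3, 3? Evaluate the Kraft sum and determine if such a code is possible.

With common denominator 2^3 = 8: Σ 2^(−ℓᵢ) = 2/8 + 4/8 + 1/8 + 1/8 + 1/8 = 9/8 = 1.125.
Kraft's inequality requires Σ ≤ 1; here Σ = 1.125 > 1, so no such prefix code exists.

1.125; no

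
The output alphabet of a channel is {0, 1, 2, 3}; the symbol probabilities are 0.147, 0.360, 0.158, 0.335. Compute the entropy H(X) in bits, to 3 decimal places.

1.886 bits

H = −Σ pᵢ log₂ pᵢ.
−0.147·log₂(0.147) = 0.4066
−0.360·log₂(0.360) = 0.5306
−0.158·log₂(0.158) = 0.4206
−0.335·log₂(0.335) = 0.5286
Sum ≈ 1.8864 → 1.886 bits.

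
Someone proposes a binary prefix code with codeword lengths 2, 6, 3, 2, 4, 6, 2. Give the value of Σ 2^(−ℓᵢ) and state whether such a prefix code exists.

With common denominator 2^6 = 64: Σ 2^(−ℓᵢ) = 16/64 + 1/64 + 8/64 + 16/64 + 4/64 + 1/64 + 16/64 = 62/64 = 0.96875.
Kraft's inequality requires Σ ≤ 1; here Σ = 0.96875 ≤ 1, so such a prefix code exists.

0.96875; yes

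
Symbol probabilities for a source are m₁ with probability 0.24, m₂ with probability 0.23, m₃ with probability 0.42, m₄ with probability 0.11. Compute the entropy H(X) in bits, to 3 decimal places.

H = −Σ pᵢ log₂ pᵢ.
−0.24·log₂(0.24) = 0.4941
−0.23·log₂(0.23) = 0.4877
−0.42·log₂(0.42) = 0.5256
−0.11·log₂(0.11) = 0.3503
Sum ≈ 1.8577 → 1.858 bits.

1.858 bits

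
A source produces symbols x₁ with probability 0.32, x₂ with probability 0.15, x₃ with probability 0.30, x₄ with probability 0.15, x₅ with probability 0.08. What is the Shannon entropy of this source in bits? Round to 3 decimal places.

2.160 bits

H = −Σ pᵢ log₂ pᵢ.
−0.32·log₂(0.32) = 0.5260
−0.15·log₂(0.15) = 0.4105
−0.30·log₂(0.30) = 0.5211
−0.15·log₂(0.15) = 0.4105
−0.08·log₂(0.08) = 0.2915
Sum ≈ 2.1597 → 2.160 bits.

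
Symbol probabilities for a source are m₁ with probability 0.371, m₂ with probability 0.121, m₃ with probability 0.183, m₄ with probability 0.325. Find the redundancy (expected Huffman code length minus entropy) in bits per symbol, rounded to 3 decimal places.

0.058 bits

Entropy H = −Σ p log₂ p ≈ 1.8747 bits.
Huffman merges: 121/1000+183/1000→38/125; 38/125+13/40→629/1000; 371/1000+629/1000→1. L = 1933/1000 ≈ 1.9330.
L − H = 1.9330 − 1.8747 = 0.058 bits.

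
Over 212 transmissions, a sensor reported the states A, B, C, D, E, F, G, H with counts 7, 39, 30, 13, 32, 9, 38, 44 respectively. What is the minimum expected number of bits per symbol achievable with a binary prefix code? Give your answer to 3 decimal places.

2.821 bits/symbol

Probabilities are the counts divided by 212.
Repeatedly combine the two least-probable nodes; the expected code length is the sum of the merged weights.
merge 7/212 + 9/212 → 4/53
merge 13/212 + 4/53 → 29/212
merge 29/212 + 15/106 → 59/212
merge 8/53 + 19/106 → 35/106
merge 39/212 + 11/53 → 83/212
merge 59/212 + 35/106 → 129/212
merge 83/212 + 129/212 → 1
L = 4/53 + 29/212 + 59/212 + 35/106 + 83/212 + 129/212 + 1 = 299/106 ≈ 2.821 bits/symbol.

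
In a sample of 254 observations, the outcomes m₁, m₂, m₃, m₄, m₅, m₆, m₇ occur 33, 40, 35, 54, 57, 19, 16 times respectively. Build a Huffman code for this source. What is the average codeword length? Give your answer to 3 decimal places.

2.701 bits/symbol

Probabilities are the counts divided by 254.
Repeatedly combine the two least-probable nodes; the expected code length is the sum of the merged weights.
merge 8/127 + 19/254 → 35/254
merge 33/254 + 35/254 → 34/127
merge 35/254 + 20/127 → 75/254
merge 27/127 + 57/254 → 111/254
merge 34/127 + 75/254 → 143/254
merge 111/254 + 143/254 → 1
L = 35/254 + 34/127 + 75/254 + 111/254 + 143/254 + 1 = 343/127 ≈ 2.701 bits/symbol.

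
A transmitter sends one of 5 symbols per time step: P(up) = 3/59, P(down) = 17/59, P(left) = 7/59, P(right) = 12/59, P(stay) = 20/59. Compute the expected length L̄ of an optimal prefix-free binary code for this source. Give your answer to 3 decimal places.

2.169 bits/symbol

Repeatedly combine the two least-probable nodes; the expected code length is the sum of the merged weights.
merge 3/59 + 7/59 → 10/59
merge 10/59 + 12/59 → 22/59
merge 17/59 + 20/59 → 37/59
merge 22/59 + 37/59 → 1
L = 10/59 + 22/59 + 37/59 + 1 = 128/59 ≈ 2.169 bits/symbol.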